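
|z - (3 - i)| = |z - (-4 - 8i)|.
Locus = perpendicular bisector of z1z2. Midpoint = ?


Equal distances means the locus is the perpendicular bisector of z1 and z2.
Midpoint = ((3+(-4))/2, (-1+(-8))/2) = (-0.5000, -4.5000)

Perpendicular bisector through (-0.5000, -4.5000)


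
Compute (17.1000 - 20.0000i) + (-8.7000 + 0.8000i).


Real: 17.1 - 8.7 = 8.4
Imag: -20 + 0.8 = -19.2

8.4000 - 19.2000i


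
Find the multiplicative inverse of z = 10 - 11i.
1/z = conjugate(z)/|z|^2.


|z|^2 = 100+121 = 221
1/z = (10 + 11i)/221

1/z = 0.0452 + 0.0498i


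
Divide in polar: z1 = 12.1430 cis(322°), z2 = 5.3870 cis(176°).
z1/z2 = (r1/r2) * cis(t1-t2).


r = 12.1430 / 5.3870 = 2.2541
theta = 322° - 176° = 146° = 146° (mod 360)

2.2541 cis(146°)


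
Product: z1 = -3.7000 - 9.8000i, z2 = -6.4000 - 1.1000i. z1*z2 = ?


Real = -3.7*(-6.4) - (-9.8)*(-1.1) = 23.68 - 10.78 = 12.9
Imag = -3.7*(-1.1) - (6.4)*(-9.8) = 4.07 + 62.72 = 66.79

12.9000 + 66.7900i


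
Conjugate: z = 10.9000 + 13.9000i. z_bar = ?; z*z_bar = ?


z_bar = 10.9000 - 13.9000i
z*z_bar = 10.9^2 + 13.9^2 = 118.81 + 193.21 = 312.02

z_bar = 10.9000 - 13.9000i, z*z_bar = 312.02


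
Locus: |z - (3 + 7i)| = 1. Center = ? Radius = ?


|z - z0| = r is a circle with center z0 and radius r.
Center = (3, 7), radius = 1

Circle with center (3, 7) and radius 1


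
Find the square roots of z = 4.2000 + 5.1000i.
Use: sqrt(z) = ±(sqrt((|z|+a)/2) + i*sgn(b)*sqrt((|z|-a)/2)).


|z| = sqrt(17.64+26.01) = 6.6068
sqrt((|z|+a)/2) = sqrt((6.6068+4.2)/2) = sqrt(5.4034) = 2.3245
sqrt((|z|-a)/2) = sqrt((6.6068-4.2)/2) = sqrt(1.2034) = 1.0970

±(2.3245 + 1.0970i) i.e. 2.3245 + 1.0970i and -2.3245 - 1.0970i


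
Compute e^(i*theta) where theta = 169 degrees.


cos(169°) = -0.9816
sin(169°) = 0.1908

e^(i*169°) = -0.9816 + 0.1908i


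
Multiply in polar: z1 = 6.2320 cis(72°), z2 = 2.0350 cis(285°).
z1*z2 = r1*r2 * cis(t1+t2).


r = 6.2320 * 2.0350 = 12.6821
theta = 72° + 285° = 357° = 357° (mod 360)

12.6821 cis(357°)


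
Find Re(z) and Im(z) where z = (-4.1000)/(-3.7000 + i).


Multiply by conjugate: (-4.1000)(-3.7000 - i) / ((-3.7)^2 + 1^2)
Numerator real = -4.1*(-3.7) + 0*1 = 15.17
Numerator imag = 0*(-3.7) - (-4.1)*1 = 4.1
Denominator = 14.69
Re(z) = 15.17/14.69 = 1.0327
Im(z) = 4.1/14.69 = 0.2791

Re(z) = 1.0327, Im(z) = 0.2791


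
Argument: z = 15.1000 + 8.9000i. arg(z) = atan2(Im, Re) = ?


Re = 15.1, Im = 8.9
arg = atan2(8.9, 15.1) = 30.5153 degrees

arg(z) = 30.5153 degrees


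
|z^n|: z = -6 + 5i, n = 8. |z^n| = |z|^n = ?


|z| = sqrt(36+25) = sqrt(61) = 7.8102
|z^8| = |z|^8 = (sqrt(61))^8 = 61^4 = 13845841

|z^8| = 13845841


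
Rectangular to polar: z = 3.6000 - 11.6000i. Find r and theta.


r = sqrt(12.96+134.56) = sqrt(147.52) = 12.1458
theta = atan2(-11.6, 3.6) = -72.7585 degrees

r = 12.1458, theta = -72.7585 degrees


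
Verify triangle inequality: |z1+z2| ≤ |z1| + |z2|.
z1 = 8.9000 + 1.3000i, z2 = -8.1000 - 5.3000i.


|z1| = sqrt(8.9^2 + 1.3^2) = sqrt(80.9) = 8.9944
|z2| = sqrt((-8.1)^2 + (-5.3)^2) = sqrt(93.7) = 9.6799
z1+z2 = 0.8000 - 4.0000i
|z1+z2| = sqrt(16.64) = 4.0792
|z1|+|z2| = 8.9944 + 9.6799 = 18.6743

|z1+z2| = 4.0792 ≤ |z1|+|z2| = 18.6743 (verified)


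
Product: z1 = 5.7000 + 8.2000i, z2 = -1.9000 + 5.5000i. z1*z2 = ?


Real = 5.7*(-1.9) - 8.2*5.5 = -10.83 - 45.1 = -55.93
Imag = 5.7*5.5 - (1.9)*8.2 = 31.35 - (15.58) = 15.77

-55.9300 + 15.7700i


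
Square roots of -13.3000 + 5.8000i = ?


|z| = sqrt(176.89+33.64) = 14.5097
sqrt((|z|+a)/2) = sqrt((14.5097+(-13.3))/2) = sqrt(0.6048) = 0.7777
sqrt((|z|-a)/2) = sqrt((14.5097-(-13.3))/2) = sqrt(13.9048) = 3.7289

±(0.7777 + 3.7289i) i.e. 0.7777 + 3.7289i and -0.7777 - 3.7289i


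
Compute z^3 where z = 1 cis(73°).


r^3 = 1^3 = 1
n*theta = 3*73° = 219° = 219° (mod 360)
a = 1*cos(219°) = -0.7771
b = 1*sin(219°) = -0.6293

1 cis(219°) = -0.7771 - 0.6293i


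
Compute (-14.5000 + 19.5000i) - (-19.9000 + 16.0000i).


Real: -14.5 + 19.9 = 5.4
Imag: 19.5 - 16 = 3.5

5.4000 + 3.5000i


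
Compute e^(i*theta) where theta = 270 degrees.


cos(270°) = 0
sin(270°) = -1.0000

e^(i*270°) = 0 - 1.0000i


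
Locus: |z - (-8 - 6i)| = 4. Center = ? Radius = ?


|z - z0| = r is a circle with center z0 and radius r.
Center = (-8, -6), radius = 4

Circle with center (-8, -6) and radius 4


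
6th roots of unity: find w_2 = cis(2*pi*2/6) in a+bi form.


Angle = 360*2/6 = 120°
a = cos(120°) = -0.5000
b = sin(120°) = 0.8660

-0.5000 + 0.8660i


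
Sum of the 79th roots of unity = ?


The sum of all 79th roots of unity is 0.
Geometric series: (1 - w^79)/(1 - w) = (1-1)/(1-w) = 0 since w^79 = 1, w ≠ 1.
Alternatively: coefficient of z^78 in z^79 - 1 is 0.

0


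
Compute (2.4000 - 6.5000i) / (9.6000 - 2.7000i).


Conjugate of z2 = 9.6000 + 2.7000i
Numerator: (2.4000 - 6.5000i)(9.6000 + 2.7000i) = 40.5900 - 55.9200i
Denominator: 9.6^2 + (-2.7)^2 = 99.45
Result = (40.5900 - 55.9200i)/99.45

0.4081 - 0.5623i


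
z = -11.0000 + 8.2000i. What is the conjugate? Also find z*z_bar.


z_bar = -11.0000 - 8.2000i
z*z_bar = (-11)^2 + 8.2^2 = 121 + 67.24 = 188.24

z_bar = -11.0000 - 8.2000i, z*z_bar = 188.24


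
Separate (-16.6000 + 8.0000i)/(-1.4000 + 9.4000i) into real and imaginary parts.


Multiply by conjugate: (-16.6000 + 8.0000i)(-1.4000 - 9.4000i) / ((-1.4)^2 + 9.4^2)
Numerator real = -16.6*(-1.4) + 8*9.4 = 98.44
Numerator imag = 8*(-1.4) - (-16.6)*9.4 = 144.84
Denominator = 90.32
Re(z) = 98.44/90.32 = 1.0899
Im(z) = 144.84/90.32 = 1.6036

Re(z) = 1.0899, Im(z) = 1.6036


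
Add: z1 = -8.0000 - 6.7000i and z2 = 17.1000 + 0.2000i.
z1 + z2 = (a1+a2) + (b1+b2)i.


Real: -8 + 17.1 = 9.1
Imag: -6.7 + 0.2 = -6.5

9.1000 - 6.5000i


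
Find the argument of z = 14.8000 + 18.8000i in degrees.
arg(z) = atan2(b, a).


Re = 14.8, Im = 18.8
arg = atan2(18.8, 14.8) = 51.7890 degrees

arg(z) = 51.7890 degrees


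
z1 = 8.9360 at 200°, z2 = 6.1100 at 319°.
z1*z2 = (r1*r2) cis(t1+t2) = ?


r = 8.9360 * 6.1100 = 54.5990
theta = 200° + 319° = 519° = 159° (mod 360)

54.5990 cis(159°)


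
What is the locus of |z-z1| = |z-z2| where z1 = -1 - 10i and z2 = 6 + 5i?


Equal distances means the locus is the perpendicular bisector of z1 and z2.
Midpoint = ((-1+6)/2, (-10+5)/2) = (2.5000, -2.5000)

Perpendicular bisector through (2.5000, -2.5000)


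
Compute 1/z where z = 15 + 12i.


|z|^2 = 225+144 = 369
1/z = (15 - 12i)/369

1/z = 0.0407 - 0.0325i


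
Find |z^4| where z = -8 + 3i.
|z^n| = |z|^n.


|z| = sqrt(64+9) = sqrt(73) = 8.5440
|z^4| = |z|^4 = (sqrt(73))^4 = 73^2 = 5329

|z^4| = 5329


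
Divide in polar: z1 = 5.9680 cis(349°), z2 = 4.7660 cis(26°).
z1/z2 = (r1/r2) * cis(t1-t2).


r = 5.9680 / 4.7660 = 1.2522
theta = 349° - 26° = 323° = 323° (mod 360)

1.2522 cis(323°)


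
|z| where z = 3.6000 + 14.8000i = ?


|z| = sqrt(3.6^2 + 14.8^2) = sqrt(12.96 + 219.04) = sqrt(232) = 15.2315

|z| = 15.2315


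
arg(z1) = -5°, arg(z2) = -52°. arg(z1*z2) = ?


arg(z1*z2) = -5° - 52° = -57°
Normalized to (-180°, 180°]: -57°

-57°


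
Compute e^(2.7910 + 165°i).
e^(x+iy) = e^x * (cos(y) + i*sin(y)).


e^2.7910 = 16.2973
cos(165°) = -0.965926
sin(165°) = 0.25882
Real = 16.2973*(-0.965926) = -15.7420
Imag = 16.2973*0.25882 = 4.2181

-15.7420 + 4.2181i


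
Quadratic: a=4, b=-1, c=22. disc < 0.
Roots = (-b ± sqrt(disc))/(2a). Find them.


disc = (-1)^2 - 4*4*22 = 1 - 352 = -351
sqrt(|disc|) = sqrt(351) = 18.7350
Real part = 1/(2*4) = 0.1250
Imag part = 18.7350/(2*4) = 2.3419

0.1250 ± 2.3419i


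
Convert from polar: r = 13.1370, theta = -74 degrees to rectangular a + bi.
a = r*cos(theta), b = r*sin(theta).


a = 13.1370*cos(-74°) = 13.1370*0.275637 = 3.6210
b = 13.1370*sin(-74°) = 13.1370*(-0.96126) = -12.6281

3.6210 - 12.6281i


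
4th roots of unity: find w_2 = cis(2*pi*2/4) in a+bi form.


Angle = 360*2/4 = 180°
a = cos(180°) = -1.0000
b = sin(180°) = 0

-1.0000 + 0i


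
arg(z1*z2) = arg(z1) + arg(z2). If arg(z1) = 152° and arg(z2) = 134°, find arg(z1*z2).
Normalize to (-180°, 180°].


arg(z1*z2) = 152° + 134° = 286°
Normalized to (-180°, 180°]: -74°

-74°


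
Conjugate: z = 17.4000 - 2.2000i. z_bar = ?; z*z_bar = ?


z_bar = 17.4000 + 2.2000i
z*z_bar = 17.4^2 + (-2.2)^2 = 302.76 + 4.84 = 307.6

z_bar = 17.4000 + 2.2000i, z*z_bar = 307.6


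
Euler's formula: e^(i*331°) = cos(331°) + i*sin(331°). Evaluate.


cos(331°) = 0.8746
sin(331°) = -0.4848

e^(i*331°) = 0.8746 - 0.4848i


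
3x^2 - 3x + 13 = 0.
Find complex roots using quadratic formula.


disc = (-3)^2 - 4*3*13 = 9 - 156 = -147
sqrt(|disc|) = sqrt(147) = 12.1244
Real part = 3/(2*3) = 0.5000
Imag part = 12.1244/(2*3) = 2.0207

0.5000 ± 2.0207i


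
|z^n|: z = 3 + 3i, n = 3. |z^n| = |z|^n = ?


|z| = sqrt(9+9) = sqrt(18) = 4.2426
|z^3| = |z|^3 = (sqrt(18))^3 = 18*sqrt(18)

|z^3| = 18*sqrt(18) ≈ 76.3675


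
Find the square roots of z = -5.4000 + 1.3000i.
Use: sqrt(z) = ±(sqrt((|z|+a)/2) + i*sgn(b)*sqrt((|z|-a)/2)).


|z| = sqrt(29.16+1.69) = 5.5543
sqrt((|z|+a)/2) = sqrt((5.5543+(-5.4))/2) = sqrt(0.0771) = 0.2777
sqrt((|z|-a)/2) = sqrt((5.5543-(-5.4))/2) = sqrt(5.4771) = 2.3403

±(0.2777 + 2.3403i) i.e. 0.2777 + 2.3403i and -0.2777 - 2.3403i


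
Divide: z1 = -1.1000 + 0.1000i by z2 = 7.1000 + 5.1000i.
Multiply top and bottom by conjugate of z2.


Conjugate of z2 = 7.1000 - 5.1000i
Numerator: (-1.1000 + 0.1000i)(7.1000 - 5.1000i) = -7.3000 + 6.3200i
Denominator: 7.1^2 + 5.1^2 = 76.42
Result = (-7.3000 + 6.3200i)/76.42

-0.0955 + 0.0827i


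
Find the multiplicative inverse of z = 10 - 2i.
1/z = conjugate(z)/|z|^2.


|z|^2 = 100+4 = 104
1/z = (10 + 2i)/104

1/z = 0.0962 + 0.0192i


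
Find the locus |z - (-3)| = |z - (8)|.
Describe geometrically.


Equal distances means the locus is the perpendicular bisector of z1 and z2.
Midpoint = ((-3+8)/2, (0+0)/2) = (2.5000, 0)

Perpendicular bisector through (2.5000, 0)


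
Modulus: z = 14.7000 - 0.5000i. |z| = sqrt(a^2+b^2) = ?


|z| = sqrt(14.7^2 + (-0.5)^2) = sqrt(216.09 + 0.25) = sqrt(216.34) = 14.7085

|z| = 14.7085


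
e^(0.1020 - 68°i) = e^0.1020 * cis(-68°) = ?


e^0.1020 = 1.10738
cos(-68°) = 0.3746
sin(-68°) = -0.92718
Real = 1.10738*0.3746 = 0.4148
Imag = 1.10738*(-0.92718) = -1.0267

0.4148 - 1.0267i


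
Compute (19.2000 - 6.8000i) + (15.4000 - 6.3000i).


Real: 19.2 + 15.4 = 34.6
Imag: -6.8 - 6.3 = -13.1

34.6000 - 13.1000i


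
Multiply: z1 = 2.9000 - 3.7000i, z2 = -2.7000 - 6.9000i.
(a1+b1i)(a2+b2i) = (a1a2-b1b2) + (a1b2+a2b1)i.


Real = 2.9*(-2.7) - (-3.7)*(-6.9) = -7.83 - 25.53 = -33.36
Imag = 2.9*(-6.9) - (2.7)*(-3.7) = -20.01 + 9.99 = -10.02

-33.3600 - 10.0200i


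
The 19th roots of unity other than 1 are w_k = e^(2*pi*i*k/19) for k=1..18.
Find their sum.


With w = e^(2*pi*i/19), all 19 of the 19th roots of unity w^0 = 1, w, ..., w^(18) sum to 0: 1 + w + ... + w^(18) = (1 - w^19)/(1 - w) = 0 since w^19 = 1, w ≠ 1.
Removing the root 1: w + w^2 + ... + w^(18) = 0 - 1 = -1

Sum = -1


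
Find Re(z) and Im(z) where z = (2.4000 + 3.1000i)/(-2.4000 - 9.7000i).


Multiply by conjugate: (2.4000 + 3.1000i)(-2.4000 + 9.7000i) / ((-2.4)^2 + (-9.7)^2)
Numerator real = 2.4*(-2.4) + 3.1*(-9.7) = -35.83
Numerator imag = 3.1*(-2.4) - 2.4*(-9.7) = 15.84
Denominator = 99.85
Re(z) = -35.83/99.85 = -0.3588
Im(z) = 15.84/99.85 = 0.1586

Re(z) = -0.3588, Im(z) = 0.1586


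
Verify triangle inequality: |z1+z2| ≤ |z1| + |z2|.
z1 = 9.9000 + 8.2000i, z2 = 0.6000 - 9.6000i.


|z1| = sqrt(9.9^2 + 8.2^2) = sqrt(165.25) = 12.8550
|z2| = sqrt(0.6^2 + (-9.6)^2) = sqrt(92.52) = 9.6187
z1+z2 = 10.5000 - 1.4000i
|z1+z2| = sqrt(112.21) = 10.5929
|z1|+|z2| = 12.8550 + 9.6187 = 22.4737

|z1+z2| = 10.5929 ≤ |z1|+|z2| = 22.4737 (verified)


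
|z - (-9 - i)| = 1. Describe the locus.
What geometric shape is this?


|z - z0| = r is a circle with center z0 and radius r.
Center = (-9, -1), radius = 1

Circle with center (-9, -1) and radius 1


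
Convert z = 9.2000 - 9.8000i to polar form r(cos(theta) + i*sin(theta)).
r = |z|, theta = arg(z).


r = sqrt(84.64+96.04) = sqrt(180.68) = 13.4417
theta = atan2(-9.8, 9.2) = -46.8087 degrees

r = 13.4417, theta = -46.8087 degrees


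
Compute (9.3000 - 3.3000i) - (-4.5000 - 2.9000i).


Real: 9.3 + 4.5 = 13.8
Imag: -3.3 + 2.9 = -0.4

13.8000 - 0.4000i


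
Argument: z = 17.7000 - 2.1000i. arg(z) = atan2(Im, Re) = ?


Re = 17.7, Im = -2.1
arg = atan2(-2.1, 17.7) = -6.7662 degrees

arg(z) = -6.7662 degrees


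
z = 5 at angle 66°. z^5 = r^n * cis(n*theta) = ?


r^5 = 5^5 = 3125
n*theta = 5*66° = 330° = 330° (mod 360)
a = 3125*cos(330°) = 2706.3294
b = 3125*sin(330°) = -1562.5000

3125 cis(330°) = 2706.3294 - 1562.5000i


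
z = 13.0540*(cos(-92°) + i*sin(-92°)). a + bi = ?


a = 13.0540*cos(-92°) = 13.0540*(-0.0349) = -0.4556
b = 13.0540*sin(-92°) = 13.0540*(-0.99939) = -13.0460

-0.4556 - 13.0460i


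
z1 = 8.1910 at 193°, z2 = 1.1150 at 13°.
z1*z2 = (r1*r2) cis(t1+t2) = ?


r = 8.1910 * 1.1150 = 9.1330
theta = 193° + 13° = 206° = 206° (mod 360)

9.1330 cis(206°)


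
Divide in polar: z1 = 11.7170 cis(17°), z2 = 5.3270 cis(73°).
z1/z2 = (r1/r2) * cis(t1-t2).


r = 11.7170 / 5.3270 = 2.1995
theta = 17° - 73° = -56° = 304° (mod 360)

2.1995 cis(304°)


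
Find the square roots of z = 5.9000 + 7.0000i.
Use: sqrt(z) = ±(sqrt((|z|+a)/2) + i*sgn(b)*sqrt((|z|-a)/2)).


|z| = sqrt(34.81+49) = 9.1548
sqrt((|z|+a)/2) = sqrt((9.1548+5.9)/2) = sqrt(7.5274) = 2.7436
sqrt((|z|-a)/2) = sqrt((9.1548-5.9)/2) = sqrt(1.6274) = 1.2757

±(2.7436 + 1.2757i) i.e. 2.7436 + 1.2757i and -2.7436 - 1.2757i


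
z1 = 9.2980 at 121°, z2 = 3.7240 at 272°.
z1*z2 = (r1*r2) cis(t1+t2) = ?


r = 9.2980 * 3.7240 = 34.6258
theta = 121° + 272° = 393° = 33° (mod 360)

34.6258 cis(33°)


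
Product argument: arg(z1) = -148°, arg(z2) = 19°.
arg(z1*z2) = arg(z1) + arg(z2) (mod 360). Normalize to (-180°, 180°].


arg(z1*z2) = -148° + 19° = -129°
Normalized to (-180°, 180°]: -129°

-129°


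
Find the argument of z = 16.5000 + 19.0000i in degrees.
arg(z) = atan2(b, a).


Re = 16.5, Im = 19
arg = atan2(19, 16.5) = 49.0283 degrees

arg(z) = 49.0283 degrees


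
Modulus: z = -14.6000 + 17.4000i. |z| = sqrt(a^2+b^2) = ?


|z| = sqrt((-14.6)^2 + 17.4^2) = sqrt(213.16 + 302.76) = sqrt(515.92) = 22.7139

|z| = 22.7139


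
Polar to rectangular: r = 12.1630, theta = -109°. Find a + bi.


a = 12.1630*cos(-109°) = 12.1630*(-0.32557) = -3.9599
b = 12.1630*sin(-109°) = 12.1630*(-0.945519) = -11.5003

-3.9599 - 11.5003i


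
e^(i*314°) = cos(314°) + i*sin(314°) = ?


cos(314°) = 0.6947
sin(314°) = -0.7193

e^(i*314°) = 0.6947 - 0.7193i


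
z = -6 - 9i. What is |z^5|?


|z| = sqrt(36+81) = sqrt(117) = 10.8167
|z^5| = |z|^5 = (sqrt(117))^5 = 117^2 * sqrt(117) = 13689*sqrt(117)

|z^5| = 13689*sqrt(117) ≈ 148069.1742


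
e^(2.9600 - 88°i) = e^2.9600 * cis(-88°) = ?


e^2.9600 = 19.2980
cos(-88°) = 0.0349
sin(-88°) = -0.99939
Real = 19.2980*0.0349 = 0.6735
Imag = 19.2980*(-0.99939) = -19.2862

0.6735 - 19.2862i


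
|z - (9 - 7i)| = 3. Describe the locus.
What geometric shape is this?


|z - z0| = r is a circle with center z0 and radius r.
Center = (9, -7), radius = 3

Circle with center (9, -7) and radius 3


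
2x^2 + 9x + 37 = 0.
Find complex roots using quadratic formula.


disc = 9^2 - 4*2*37 = 81 - 296 = -215
sqrt(|disc|) = sqrt(215) = 14.6629
Real part = -9/(2*2) = -2.2500
Imag part = 14.6629/(2*2) = 3.6657

-2.2500 ± 3.6657i


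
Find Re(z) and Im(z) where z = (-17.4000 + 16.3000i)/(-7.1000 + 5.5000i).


Multiply by conjugate: (-17.4000 + 16.3000i)(-7.1000 - 5.5000i) / ((-7.1)^2 + 5.5^2)
Numerator real = -17.4*(-7.1) + 16.3*5.5 = 213.19
Numerator imag = 16.3*(-7.1) - (-17.4)*5.5 = -20.03
Denominator = 80.66
Re(z) = 213.19/80.66 = 2.6431
Im(z) = -20.03/80.66 = -0.2483

Re(z) = 2.6431, Im(z) = -0.2483


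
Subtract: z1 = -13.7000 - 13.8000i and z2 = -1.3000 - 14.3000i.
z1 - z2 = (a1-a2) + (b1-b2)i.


Real: -13.7 + 1.3 = -12.4
Imag: -13.8 + 14.3 = 0.5

-12.4000 + 0.5000i


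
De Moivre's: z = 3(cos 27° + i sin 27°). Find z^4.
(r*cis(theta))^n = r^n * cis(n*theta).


r^4 = 3^4 = 81
n*theta = 4*27° = 108° = 108° (mod 360)
a = 81*cos(108°) = -25.0304
b = 81*sin(108°) = 77.0356

81 cis(108°) = -25.0304 + 77.0356i


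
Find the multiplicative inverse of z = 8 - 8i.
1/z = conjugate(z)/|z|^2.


|z|^2 = 64+64 = 128
1/z = (8 + 8i)/128

1/z = 0.0625 + 0.0625i


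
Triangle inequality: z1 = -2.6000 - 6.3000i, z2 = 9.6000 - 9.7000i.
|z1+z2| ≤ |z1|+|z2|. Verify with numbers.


|z1| = sqrt((-2.6)^2 + (-6.3)^2) = sqrt(46.45) = 6.8154
|z2| = sqrt(9.6^2 + (-9.7)^2) = sqrt(186.25) = 13.6473
z1+z2 = 7.0000 - 16.0000i
|z1+z2| = sqrt(305) = 17.4642
|z1|+|z2| = 6.8154 + 13.6473 = 20.4627

|z1+z2| = 17.4642 ≤ |z1|+|z2| = 20.4627 (verified)


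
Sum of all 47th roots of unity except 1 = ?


With w = e^(2*pi*i/47), all 47 of the 47th roots of unity w^0 = 1, w, ..., w^(46) sum to 0: 1 + w + ... + w^(46) = (1 - w^47)/(1 - w) = 0 since w^47 = 1, w ≠ 1.
Removing the root 1: w + w^2 + ... + w^(46) = 0 - 1 = -1

Sum = -1


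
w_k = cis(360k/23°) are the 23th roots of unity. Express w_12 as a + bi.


Angle = 360*12/23 = 187.8261°
a = cos(187.8261°) = -0.9907
b = sin(187.8261°) = -0.1362

-0.9907 - 0.1362i


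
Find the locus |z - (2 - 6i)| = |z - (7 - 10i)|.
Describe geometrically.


Equal distances means the locus is the perpendicular bisector of z1 and z2.
Midpoint = ((2+7)/2, (-6+(-10))/2) = (4.5000, -8.0000)

Perpendicular bisector through (4.5000, -8.0000)


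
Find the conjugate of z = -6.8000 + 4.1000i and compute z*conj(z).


z_bar = -6.8000 - 4.1000i
z*z_bar = (-6.8)^2 + 4.1^2 = 46.24 + 16.81 = 63.05

z_bar = -6.8000 - 4.1000i, z*z_bar = 63.05


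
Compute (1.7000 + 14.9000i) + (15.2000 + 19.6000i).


Real: 1.7 + 15.2 = 16.9
Imag: 14.9 + 19.6 = 34.5

16.9000 + 34.5000i


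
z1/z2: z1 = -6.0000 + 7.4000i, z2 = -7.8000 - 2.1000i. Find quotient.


Conjugate of z2 = -7.8000 + 2.1000i
Numerator: (-6.0000 + 7.4000i)(-7.8000 + 2.1000i) = 31.2600 - 70.3200i
Denominator: (-7.8)^2 + (-2.1)^2 = 65.25
Result = (31.2600 - 70.3200i)/65.25

0.4791 - 1.0777i


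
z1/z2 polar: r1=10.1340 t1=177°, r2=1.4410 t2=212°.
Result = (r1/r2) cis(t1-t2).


r = 10.1340 / 1.4410 = 7.0326
theta = 177° - 212° = -35° = 325° (mod 360)

7.0326 cis(325°)


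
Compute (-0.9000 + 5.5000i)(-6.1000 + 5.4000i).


Real = -0.9*(-6.1) - 5.5*5.4 = 5.49 - 29.7 = -24.21
Imag = -0.9*5.4 - (6.1)*5.5 = -4.86 - (33.55) = -38.41

-24.2100 - 38.4100i


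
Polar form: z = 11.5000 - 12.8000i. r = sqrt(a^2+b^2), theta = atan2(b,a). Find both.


r = sqrt(132.25+163.84) = sqrt(296.09) = 17.2073
theta = atan2(-12.8, 11.5) = -48.0623 degrees

r = 17.2073, theta = -48.0623 degrees


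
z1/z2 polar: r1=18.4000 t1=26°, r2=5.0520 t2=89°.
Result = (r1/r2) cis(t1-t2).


r = 18.4000 / 5.0520 = 3.6421
theta = 26° - 89° = -63° = 297° (mod 360)

3.6421 cis(297°)


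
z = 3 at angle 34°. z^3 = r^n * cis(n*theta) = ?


r^3 = 3^3 = 27
n*theta = 3*34° = 102° = 102° (mod 360)
a = 27*cos(102°) = -5.6136
b = 27*sin(102°) = 26.4100

27 cis(102°) = -5.6136 + 26.4100i


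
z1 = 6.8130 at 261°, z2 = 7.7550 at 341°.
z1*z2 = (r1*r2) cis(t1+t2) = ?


r = 6.8130 * 7.7550 = 52.8348
theta = 261° + 341° = 602° = 242° (mod 360)

52.8348 cis(242°)


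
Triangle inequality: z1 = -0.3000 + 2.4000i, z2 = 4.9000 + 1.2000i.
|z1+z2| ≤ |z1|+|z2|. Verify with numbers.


|z1| = sqrt((-0.3)^2 + 2.4^2) = sqrt(5.85) = 2.4187
|z2| = sqrt(4.9^2 + 1.2^2) = sqrt(25.45) = 5.0448
z1+z2 = 4.6000 + 3.6000i
|z1+z2| = sqrt(34.12) = 5.8412
|z1|+|z2| = 2.4187 + 5.0448 = 7.4635

|z1+z2| = 5.8412 ≤ |z1|+|z2| = 7.4635 (verified)


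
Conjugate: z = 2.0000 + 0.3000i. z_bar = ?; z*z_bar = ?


z_bar = 2.0000 - 0.3000i
z*z_bar = 2^2 + 0.3^2 = 4 + 0.09 = 4.09

z_bar = 2.0000 - 0.3000i, z*z_bar = 4.09


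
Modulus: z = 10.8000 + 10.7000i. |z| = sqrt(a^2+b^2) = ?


|z| = sqrt(10.8^2 + 10.7^2) = sqrt(116.64 + 114.49) = sqrt(231.13) = 15.2030

|z| = 15.2030


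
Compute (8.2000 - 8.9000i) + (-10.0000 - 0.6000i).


Real: 8.2 - 10 = -1.8
Imag: -8.9 - 0.6 = -9.5

-1.8000 - 9.5000i


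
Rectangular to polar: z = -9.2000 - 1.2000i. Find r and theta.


r = sqrt(84.64+1.44) = sqrt(86.08) = 9.2779
theta = atan2(-1.2, -9.2) = -172.5686 degrees

r = 9.2779, theta = -172.5686 degrees


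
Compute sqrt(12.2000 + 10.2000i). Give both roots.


|z| = sqrt(148.84+104.04) = 15.9022
sqrt((|z|+a)/2) = sqrt((15.9022+12.2)/2) = sqrt(14.0511) = 3.7485
sqrt((|z|-a)/2) = sqrt((15.9022-12.2)/2) = sqrt(1.8511) = 1.3606

±(3.7485 + 1.3606i) i.e. 3.7485 + 1.3606i and -3.7485 - 1.3606i


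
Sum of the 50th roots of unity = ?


The sum of all 50th roots of unity is 0.
Geometric series: (1 - w^50)/(1 - w) = (1-1)/(1-w) = 0 since w^50 = 1, w ≠ 1.
Alternatively: coefficient of z^49 in z^50 - 1 is 0.

0


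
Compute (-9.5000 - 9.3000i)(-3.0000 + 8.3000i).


Real = -9.5*(-3) - (-9.3)*8.3 = 28.5 - (-77.19) = 105.69
Imag = -9.5*8.3 - (3)*(-9.3) = -78.85 + 27.9 = -50.95

105.6900 - 50.9500i


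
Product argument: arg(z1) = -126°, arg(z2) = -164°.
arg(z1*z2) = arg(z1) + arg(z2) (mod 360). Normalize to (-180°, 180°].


arg(z1*z2) = -126° - 164° = -290°
Normalized to (-180°, 180°]: 70°

70°


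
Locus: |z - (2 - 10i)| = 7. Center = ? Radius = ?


|z - z0| = r is a circle with center z0 and radius r.
Center = (2, -10), radius = 7

Circle with center (2, -10) and radius 7


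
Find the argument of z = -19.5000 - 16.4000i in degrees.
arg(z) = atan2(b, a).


Re = -19.5, Im = -16.4
arg = atan2(-16.4, -19.5) = -139.9353 degrees

arg(z) = -139.9353 degrees


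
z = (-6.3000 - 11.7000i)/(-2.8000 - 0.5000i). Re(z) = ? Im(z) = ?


Multiply by conjugate: (-6.3000 - 11.7000i)(-2.8000 + 0.5000i) / ((-2.8)^2 + (-0.5)^2)
Numerator real = -6.3*(-2.8) - (11.7)*(-0.5) = 23.49
Numerator imag = -11.7*(-2.8) - (-6.3)*(-0.5) = 29.61
Denominator = 8.09
Re(z) = 23.49/8.09 = 2.9036
Im(z) = 29.61/8.09 = 3.6601

Re(z) = 2.9036, Im(z) = 3.6601


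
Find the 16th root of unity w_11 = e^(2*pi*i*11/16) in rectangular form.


Angle = 360*11/16 = 247.5°
a = cos(247.5°) = -0.3827
b = sin(247.5°) = -0.9239

-0.3827 - 0.9239i


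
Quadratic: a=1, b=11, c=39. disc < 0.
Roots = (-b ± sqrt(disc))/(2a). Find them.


disc = 11^2 - 4*1*39 = 121 - 156 = -35
sqrt(|disc|) = sqrt(35) = 5.9161
Real part = -11/(2*1) = -5.5000
Imag part = 5.9161/(2*1) = 2.9580

-5.5000 ± 2.9580i


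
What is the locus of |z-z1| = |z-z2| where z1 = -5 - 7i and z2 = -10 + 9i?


Equal distances means the locus is the perpendicular bisector of z1 and z2.
Midpoint = ((-5+(-10))/2, (-7+9)/2) = (-7.5000, 1.0000)

Perpendicular bisector through (-7.5000, 1.0000)


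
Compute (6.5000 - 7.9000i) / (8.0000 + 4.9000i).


Conjugate of z2 = 8.0000 - 4.9000i
Numerator: (6.5000 - 7.9000i)(8.0000 - 4.9000i) = 13.2900 - 95.0500i
Denominator: 8^2 + 4.9^2 = 88.01
Result = (13.2900 - 95.0500i)/88.01

0.1510 - 1.0800i


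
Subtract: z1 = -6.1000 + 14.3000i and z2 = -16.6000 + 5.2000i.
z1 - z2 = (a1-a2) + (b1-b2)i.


Real: -6.1 + 16.6 = 10.5
Imag: 14.3 - 5.2 = 9.1

10.5000 + 9.1000i


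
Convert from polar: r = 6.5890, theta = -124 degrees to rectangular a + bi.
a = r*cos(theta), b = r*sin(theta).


a = 6.5890*cos(-124°) = 6.5890*(-0.55919) = -3.6845
b = 6.5890*sin(-124°) = 6.5890*(-0.82904) = -5.4625

-3.6845 - 5.4625i


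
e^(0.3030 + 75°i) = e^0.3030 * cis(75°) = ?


e^0.3030 = 1.3539
cos(75°) = 0.2588
sin(75°) = 0.96593
Real = 1.3539*0.2588 = 0.3504
Imag = 1.3539*0.96593 = 1.3078

0.3504 + 1.3078i


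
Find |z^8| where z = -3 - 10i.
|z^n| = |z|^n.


|z| = sqrt(9+100) = sqrt(109) = 10.4403
|z^8| = |z|^8 = (sqrt(109))^8 = 109^4 = 141158161

|z^8| = 141158161


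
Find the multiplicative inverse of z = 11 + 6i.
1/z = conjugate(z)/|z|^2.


|z|^2 = 121+36 = 157
1/z = (11 - 6i)/157

1/z = 0.0701 - 0.0382i


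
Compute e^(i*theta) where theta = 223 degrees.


cos(223°) = -0.7314
sin(223°) = -0.6820

e^(i*223°) = -0.7314 - 0.6820i


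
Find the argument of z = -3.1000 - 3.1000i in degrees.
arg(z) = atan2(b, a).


Re = -3.1, Im = -3.1
arg = atan2(-3.1, -3.1) = -135.0000 degrees

arg(z) = -135.0000 degrees


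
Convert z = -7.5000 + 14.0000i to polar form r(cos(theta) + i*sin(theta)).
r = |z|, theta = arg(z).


r = sqrt(56.25+196) = sqrt(252.25) = 15.8824
theta = atan2(14, -7.5) = 118.1786 degrees

r = 15.8824, theta = 118.1786 degrees


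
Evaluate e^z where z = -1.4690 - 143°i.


e^-1.4690 = 0.2302
cos(-143°) = -0.7986
sin(-143°) = -0.6018
Real = 0.2302*(-0.7986) = -0.1838
Imag = 0.2302*(-0.6018) = -0.1385

-0.1838 - 0.1385i


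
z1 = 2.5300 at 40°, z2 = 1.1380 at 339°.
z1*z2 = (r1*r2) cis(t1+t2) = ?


r = 2.5300 * 1.1380 = 2.8791
theta = 40° + 339° = 379° = 19° (mod 360)

2.8791 cis(19°)


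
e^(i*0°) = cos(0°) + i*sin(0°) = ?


cos(0°) = 1.0000
sin(0°) = 0

e^(i*0°) = 1.0000 + 0i


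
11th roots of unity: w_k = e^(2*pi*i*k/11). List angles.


The 11th roots of unity are cis(360k/11°) for k=0..10
Angle step = 360/11 = 32.7273°
Primitive root: cis(32.7273°)
Primitive root = 0.8413 + 0.5406i

11 roots at angles: 0°, 32.7273°, 65.4545°, 98.1818°, 130.9091°, 163.6364°, 196.3636°, 229.0909°, 261.8182°, 294.5455°, 327.2727°


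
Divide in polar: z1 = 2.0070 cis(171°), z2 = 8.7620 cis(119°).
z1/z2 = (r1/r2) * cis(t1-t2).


r = 2.0070 / 8.7620 = 0.2291
theta = 171° - 119° = 52° = 52° (mod 360)

0.2291 cis(52°)


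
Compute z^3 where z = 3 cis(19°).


r^3 = 3^3 = 27
n*theta = 3*19° = 57° = 57° (mod 360)
a = 27*cos(57°) = 14.7053
b = 27*sin(57°) = 22.6441

27 cis(57°) = 14.7053 + 22.6441i


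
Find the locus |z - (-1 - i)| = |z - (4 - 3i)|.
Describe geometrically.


Equal distances means the locus is the perpendicular bisector of z1 and z2.
Midpoint = ((-1+4)/2, (-1+(-3))/2) = (1.5000, -2.0000)

Perpendicular bisector through (1.5000, -2.0000)


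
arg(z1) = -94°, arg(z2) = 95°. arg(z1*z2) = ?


arg(z1*z2) = -94° + 95° = 1°
Normalized to (-180°, 180°]: 1°

1°


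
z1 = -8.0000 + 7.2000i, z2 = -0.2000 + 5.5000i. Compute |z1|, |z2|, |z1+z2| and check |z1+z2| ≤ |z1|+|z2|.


|z1| = sqrt((-8)^2 + 7.2^2) = sqrt(115.84) = 10.7629
|z2| = sqrt((-0.2)^2 + 5.5^2) = sqrt(30.29) = 5.5036
z1+z2 = -8.2000 + 12.7000i
|z1+z2| = sqrt(228.53) = 15.1172
|z1|+|z2| = 10.7629 + 5.5036 = 16.2665

|z1+z2| = 15.1172 ≤ |z1|+|z2| = 16.2665 (verified)


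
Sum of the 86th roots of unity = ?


The sum of all 86th roots of unity is 0.
Geometric series: (1 - w^86)/(1 - w) = (1-1)/(1-w) = 0 since w^86 = 1, w ≠ 1.
Alternatively: coefficient of z^85 in z^86 - 1 is 0.

0


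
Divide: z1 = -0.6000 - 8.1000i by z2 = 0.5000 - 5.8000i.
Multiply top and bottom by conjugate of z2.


Conjugate of z2 = 0.5000 + 5.8000i
Numerator: (-0.6000 - 8.1000i)(0.5000 + 5.8000i) = 46.6800 - 7.5300i
Denominator: 0.5^2 + (-5.8)^2 = 33.89
Result = (46.6800 - 7.5300i)/33.89

1.3774 - 0.2222i


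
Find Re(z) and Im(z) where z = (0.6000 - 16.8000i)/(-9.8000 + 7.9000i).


Multiply by conjugate: (0.6000 - 16.8000i)(-9.8000 - 7.9000i) / ((-9.8)^2 + 7.9^2)
Numerator real = 0.6*(-9.8) - (16.8)*7.9 = -138.6
Numerator imag = -16.8*(-9.8) - 0.6*7.9 = 159.9
Denominator = 158.45
Re(z) = -138.6/158.45 = -0.8747
Im(z) = 159.9/158.45 = 1.0092

Re(z) = -0.8747, Im(z) = 1.0092


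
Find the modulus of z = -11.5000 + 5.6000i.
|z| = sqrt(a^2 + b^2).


|z| = sqrt((-11.5)^2 + 5.6^2) = sqrt(132.25 + 31.36) = sqrt(163.61) = 12.7910

|z| = 12.7910


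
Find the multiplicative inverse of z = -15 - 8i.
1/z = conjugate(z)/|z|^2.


|z|^2 = 225+64 = 289
1/z = (-15 + 8i)/289

1/z = -0.0519 + 0.0277i


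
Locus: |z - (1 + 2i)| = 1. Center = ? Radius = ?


|z - z0| = r is a circle with center z0 and radius r.
Center = (1, 2), radius = 1

Circle with center (1, 2) and radius 1


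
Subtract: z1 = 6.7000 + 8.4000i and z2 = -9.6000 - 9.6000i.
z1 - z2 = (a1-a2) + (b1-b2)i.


Real: 6.7 + 9.6 = 16.3
Imag: 8.4 + 9.6 = 18

16.3000 + 18.0000i


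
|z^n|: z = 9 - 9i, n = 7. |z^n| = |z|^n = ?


|z| = sqrt(81+81) = sqrt(162) = 12.7279
|z^7| = |z|^7 = (sqrt(162))^7 = 162^3 * sqrt(162) = 4251528*sqrt(162)

|z^7| = 4251528*sqrt(162) ≈ 54113117.0257


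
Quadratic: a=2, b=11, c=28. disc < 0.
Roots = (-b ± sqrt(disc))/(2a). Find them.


disc = 11^2 - 4*2*28 = 121 - 224 = -103
sqrt(|disc|) = sqrt(103) = 10.1489
Real part = -11/(2*2) = -2.7500
Imag part = 10.1489/(2*2) = 2.5372

-2.7500 ± 2.5372i


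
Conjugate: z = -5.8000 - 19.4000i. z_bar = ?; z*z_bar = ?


z_bar = -5.8000 + 19.4000i
z*z_bar = (-5.8)^2 + (-19.4)^2 = 33.64 + 376.36 = 410

z_bar = -5.8000 + 19.4000i, z*z_bar = 410


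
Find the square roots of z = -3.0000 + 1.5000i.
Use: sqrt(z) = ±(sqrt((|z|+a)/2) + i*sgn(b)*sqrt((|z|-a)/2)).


|z| = sqrt(9+2.25) = 3.3541
sqrt((|z|+a)/2) = sqrt((3.3541+(-3))/2) = sqrt(0.1771) = 0.4208
sqrt((|z|-a)/2) = sqrt((3.3541-(-3))/2) = sqrt(3.1771) = 1.7824

±(0.4208 + 1.7824i) i.e. 0.4208 + 1.7824i and -0.4208 - 1.7824i


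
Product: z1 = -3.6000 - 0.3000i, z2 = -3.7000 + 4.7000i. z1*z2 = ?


Real = -3.6*(-3.7) - (-0.3)*4.7 = 13.32 - (-1.41) = 14.73
Imag = -3.6*4.7 - (3.7)*(-0.3) = -16.92 + 1.11 = -15.81

14.7300 - 15.8100i


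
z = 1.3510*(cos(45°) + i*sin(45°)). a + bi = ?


a = 1.3510*cos(45°) = 1.3510*0.7071 = 0.9553
b = 1.3510*sin(45°) = 1.3510*0.7071 = 0.9553

0.9553 + 0.9553i


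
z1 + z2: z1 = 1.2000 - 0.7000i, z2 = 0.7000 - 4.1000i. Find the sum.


Real: 1.2 + 0.7 = 1.9
Imag: -0.7 - 4.1 = -4.8

1.9000 - 4.8000i


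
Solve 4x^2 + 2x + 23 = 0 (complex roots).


disc = 2^2 - 4*4*23 = 4 - 368 = -364
sqrt(|disc|) = sqrt(364) = 19.0788
Real part = -2/(2*4) = -0.2500
Imag part = 19.0788/(2*4) = 2.3848

-0.2500 ± 2.3848i


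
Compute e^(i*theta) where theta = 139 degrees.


cos(139°) = -0.7547
sin(139°) = 0.6561

e^(i*139°) = -0.7547 + 0.6561i


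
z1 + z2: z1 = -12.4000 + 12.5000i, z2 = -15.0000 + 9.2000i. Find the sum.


Real: -12.4 - 15 = -27.4
Imag: 12.5 + 9.2 = 21.7

-27.4000 + 21.7000i


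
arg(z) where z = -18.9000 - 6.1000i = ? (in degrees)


Re = -18.9, Im = -6.1
arg = atan2(-6.1, -18.9) = -162.1124 degrees

arg(z) = -162.1124 degrees


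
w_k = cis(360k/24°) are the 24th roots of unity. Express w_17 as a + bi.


Angle = 360*17/24 = 255°
a = cos(255°) = -0.2588
b = sin(255°) = -0.9659

-0.2588 - 0.9659i


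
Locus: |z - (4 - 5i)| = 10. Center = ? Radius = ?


|z - z0| = r is a circle with center z0 and radius r.
Center = (4, -5), radius = 10

Circle with center (4, -5) and radius 10


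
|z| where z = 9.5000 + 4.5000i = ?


|z| = sqrt(9.5^2 + 4.5^2) = sqrt(90.25 + 20.25) = sqrt(110.5) = 10.5119

|z| = 10.5119


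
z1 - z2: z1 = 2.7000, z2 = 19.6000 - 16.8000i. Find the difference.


Real: 2.7 - 19.6 = -16.9
Imag: 0 + 16.8 = 16.8

-16.9000 + 16.8000i


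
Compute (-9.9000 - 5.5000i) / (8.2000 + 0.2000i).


Conjugate of z2 = 8.2000 - 0.2000i
Numerator: (-9.9000 - 5.5000i)(8.2000 - 0.2000i) = -82.2800 - 43.1200i
Denominator: 8.2^2 + 0.2^2 = 67.28
Result = (-82.2800 - 43.1200i)/67.28

-1.2229 - 0.6409i


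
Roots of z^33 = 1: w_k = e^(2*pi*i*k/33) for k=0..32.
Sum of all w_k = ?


The sum of all 33th roots of unity is 0.
Geometric series: (1 - w^33)/(1 - w) = (1-1)/(1-w) = 0 since w^33 = 1, w ≠ 1.
Alternatively: coefficient of z^32 in z^33 - 1 is 0.

0


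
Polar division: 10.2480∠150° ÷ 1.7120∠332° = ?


r = 10.2480 / 1.7120 = 5.9860
theta = 150° - 332° = -182° = 178° (mod 360)

5.9860 cis(178°)


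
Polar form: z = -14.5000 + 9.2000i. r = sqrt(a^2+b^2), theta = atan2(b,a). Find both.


r = sqrt(210.25+84.64) = sqrt(294.89) = 17.1724
theta = atan2(9.2, -14.5) = 147.6056 degrees

r = 17.1724, theta = 147.6056 degrees


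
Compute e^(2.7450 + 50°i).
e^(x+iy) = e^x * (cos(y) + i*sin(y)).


e^2.7450 = 15.5646
cos(50°) = 0.642788
sin(50°) = 0.766044
Real = 15.5646*0.642788 = 10.0047
Imag = 15.5646*0.766044 = 11.9232

10.0047 + 11.9232i


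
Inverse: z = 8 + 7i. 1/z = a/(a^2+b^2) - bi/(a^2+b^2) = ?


|z|^2 = 64+49 = 113
1/z = (8 - 7i)/113

1/z = 0.0708 - 0.0619i


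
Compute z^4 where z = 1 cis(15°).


r^4 = 1^4 = 1
n*theta = 4*15° = 60° = 60° (mod 360)
a = 1*cos(60°) = 0.5000
b = 1*sin(60°) = 0.8660

1 cis(60°) = 0.5000 + 0.8660i


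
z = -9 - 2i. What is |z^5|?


|z| = sqrt(81+4) = sqrt(85) = 9.2195
|z^5| = |z|^5 = (sqrt(85))^5 = 85^2 * sqrt(85) = 7225*sqrt(85)

|z^5| = 7225*sqrt(85) ≈ 66611.2087


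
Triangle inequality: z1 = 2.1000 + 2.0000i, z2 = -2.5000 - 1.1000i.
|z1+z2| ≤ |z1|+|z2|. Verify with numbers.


|z1| = sqrt(2.1^2 + 2^2) = sqrt(8.41) = 2.9000
|z2| = sqrt((-2.5)^2 + (-1.1)^2) = sqrt(7.46) = 2.7313
z1+z2 = -0.4000 + 0.9000i
|z1+z2| = sqrt(0.97) = 0.9849
|z1|+|z2| = 2.9000 + 2.7313 = 5.6313

|z1+z2| = 0.9849 ≤ |z1|+|z2| = 5.6313 (verified)


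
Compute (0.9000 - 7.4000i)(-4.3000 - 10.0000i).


Real = 0.9*(-4.3) - (-7.4)*(-10) = -3.87 - 74 = -77.87
Imag = 0.9*(-10) - (4.3)*(-7.4) = -9 + 31.82 = 22.82

-77.8700 + 22.8200i


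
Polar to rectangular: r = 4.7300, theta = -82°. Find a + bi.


a = 4.7300*cos(-82°) = 4.7300*0.13917 = 0.6583
b = 4.7300*sin(-82°) = 4.7300*(-0.99027) = -4.6840

0.6583 - 4.6840i


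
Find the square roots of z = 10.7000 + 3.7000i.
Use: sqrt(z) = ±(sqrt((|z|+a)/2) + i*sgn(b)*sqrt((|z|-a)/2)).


|z| = sqrt(114.49+13.69) = 11.3217
sqrt((|z|+a)/2) = sqrt((11.3217+10.7)/2) = sqrt(11.0108) = 3.3183
sqrt((|z|-a)/2) = sqrt((11.3217-10.7)/2) = sqrt(0.3108) = 0.5575

±(3.3183 + 0.5575i) i.e. 3.3183 + 0.5575i and -3.3183 - 0.5575i


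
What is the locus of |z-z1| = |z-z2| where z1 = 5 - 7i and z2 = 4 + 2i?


Equal distances means the locus is the perpendicular bisector of z1 and z2.
Midpoint = ((5+4)/2, (-7+2)/2) = (4.5000, -2.5000)

Perpendicular bisector through (4.5000, -2.5000)


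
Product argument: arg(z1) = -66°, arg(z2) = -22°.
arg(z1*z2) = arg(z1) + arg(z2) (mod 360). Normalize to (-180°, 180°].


arg(z1*z2) = -66° - 22° = -88°
Normalized to (-180°, 180°]: -88°

-88°


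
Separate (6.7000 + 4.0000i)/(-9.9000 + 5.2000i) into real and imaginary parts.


Multiply by conjugate: (6.7000 + 4.0000i)(-9.9000 - 5.2000i) / ((-9.9)^2 + 5.2^2)
Numerator real = 6.7*(-9.9) + 4*5.2 = -45.53
Numerator imag = 4*(-9.9) - 6.7*5.2 = -74.44
Denominator = 125.05
Re(z) = -45.53/125.05 = -0.3641
Im(z) = -74.44/125.05 = -0.5953

Re(z) = -0.3641, Im(z) = -0.5953


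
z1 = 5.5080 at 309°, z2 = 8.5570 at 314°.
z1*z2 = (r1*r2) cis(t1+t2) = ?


r = 5.5080 * 8.5570 = 47.1320
theta = 309° + 314° = 623° = 263° (mod 360)

47.1320 cis(263°)


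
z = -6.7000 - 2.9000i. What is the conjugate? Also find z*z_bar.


z_bar = -6.7000 + 2.9000i
z*z_bar = (-6.7)^2 + (-2.9)^2 = 44.89 + 8.41 = 53.3

z_bar = -6.7000 + 2.9000i, z*z_bar = 53.3


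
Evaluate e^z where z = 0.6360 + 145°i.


e^0.6360 = 1.8889
cos(145°) = -0.81915
sin(145°) = 0.57358
Real = 1.8889*(-0.81915) = -1.5473
Imag = 1.8889*0.57358 = 1.0834

-1.5473 + 1.0834i


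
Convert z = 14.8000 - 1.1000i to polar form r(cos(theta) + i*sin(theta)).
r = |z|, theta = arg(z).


r = sqrt(219.04+1.21) = sqrt(220.25) = 14.8408
theta = atan2(-1.1, 14.8) = -4.2507 degrees

r = 14.8408, theta = -4.2507 degrees


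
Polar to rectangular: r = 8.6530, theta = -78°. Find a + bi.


a = 8.6530*cos(-78°) = 8.6530*0.207912 = 1.7991
b = 8.6530*sin(-78°) = 8.6530*(-0.97815) = -8.4639

1.7991 - 8.4639i


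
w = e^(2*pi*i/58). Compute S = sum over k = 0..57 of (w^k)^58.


The roots are w_k = w^k with w = e^(2*pi*i/58), and (w^k)^58 = (w^58)^k.
So S = 1 + u + u^2 + ... + u^(57) with u = w^58.
58 = 1*58 + 0, so 58 is a multiple of 58 and u = (w^58)^1 = 1.
Every one of the 58 terms equals 1: S = 58

S = 58


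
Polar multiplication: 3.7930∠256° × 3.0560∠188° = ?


r = 3.7930 * 3.0560 = 11.5914
theta = 256° + 188° = 444° = 84° (mod 360)

11.5914 cis(84°)


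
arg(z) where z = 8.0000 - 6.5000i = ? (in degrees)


Re = 8, Im = -6.5
arg = atan2(-6.5, 8) = -39.0939 degrees

arg(z) = -39.0939 degrees


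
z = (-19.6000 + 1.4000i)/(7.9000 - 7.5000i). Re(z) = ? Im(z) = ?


Multiply by conjugate: (-19.6000 + 1.4000i)(7.9000 + 7.5000i) / (7.9^2 + (-7.5)^2)
Numerator real = -19.6*7.9 + 1.4*(-7.5) = -165.34
Numerator imag = 1.4*7.9 - (-19.6)*(-7.5) = -135.94
Denominator = 118.66
Re(z) = -165.34/118.66 = -1.3934
Im(z) = -135.94/118.66 = -1.1456

Re(z) = -1.3934, Im(z) = -1.1456


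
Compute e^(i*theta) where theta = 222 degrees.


cos(222°) = -0.7431
sin(222°) = -0.6691

e^(i*222°) = -0.7431 - 0.6691i


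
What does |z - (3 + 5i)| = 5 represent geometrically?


|z - z0| = r is a circle with center z0 and radius r.
Center = (3, 5), radius = 5

Circle with center (3, 5) and radius 5


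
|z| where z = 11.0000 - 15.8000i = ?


|z| = sqrt(11^2 + (-15.8)^2) = sqrt(121 + 249.64) = sqrt(370.64) = 19.2520

|z| = 19.2520


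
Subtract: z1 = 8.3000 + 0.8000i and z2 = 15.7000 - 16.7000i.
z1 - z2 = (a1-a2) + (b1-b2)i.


Real: 8.3 - 15.7 = -7.4
Imag: 0.8 + 16.7 = 17.5

-7.4000 + 17.5000i


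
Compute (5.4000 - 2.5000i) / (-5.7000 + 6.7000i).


Conjugate of z2 = -5.7000 - 6.7000i
Numerator: (5.4000 - 2.5000i)(-5.7000 - 6.7000i) = -47.5300 - 21.9300i
Denominator: (-5.7)^2 + 6.7^2 = 77.38
Result = (-47.5300 - 21.9300i)/77.38

-0.6142 - 0.2834i


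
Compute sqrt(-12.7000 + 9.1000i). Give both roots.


|z| = sqrt(161.29+82.81) = 15.6237
sqrt((|z|+a)/2) = sqrt((15.6237+(-12.7))/2) = sqrt(1.4618) = 1.2091
sqrt((|z|-a)/2) = sqrt((15.6237-(-12.7))/2) = sqrt(14.1618) = 3.7632

±(1.2091 + 3.7632i) i.e. 1.2091 + 3.7632i and -1.2091 - 3.7632i


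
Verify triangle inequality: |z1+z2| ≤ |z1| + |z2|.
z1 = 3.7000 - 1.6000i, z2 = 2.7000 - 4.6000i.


|z1| = sqrt(3.7^2 + (-1.6)^2) = sqrt(16.25) = 4.0311
|z2| = sqrt(2.7^2 + (-4.6)^2) = sqrt(28.45) = 5.3339
z1+z2 = 6.4000 - 6.2000i
|z1+z2| = sqrt(79.4) = 8.9107
|z1|+|z2| = 4.0311 + 5.3339 = 9.3650

|z1+z2| = 8.9107 ≤ |z1|+|z2| = 9.3650 (verified)


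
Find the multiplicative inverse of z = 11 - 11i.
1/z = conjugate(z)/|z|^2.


|z|^2 = 121+121 = 242
1/z = (11 + 11i)/242

1/z = 0.0455 + 0.0455i


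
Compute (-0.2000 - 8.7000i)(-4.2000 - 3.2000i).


Real = -0.2*(-4.2) - (-8.7)*(-3.2) = 0.84 - 27.84 = -27
Imag = -0.2*(-3.2) - (4.2)*(-8.7) = 0.64 + 36.54 = 37.18

-27.0000 + 37.1800i


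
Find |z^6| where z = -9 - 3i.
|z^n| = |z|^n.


|z| = sqrt(81+9) = sqrt(90) = 9.4868
|z^6| = |z|^6 = (sqrt(90))^6 = 90^3 = 729000

|z^6| = 729000


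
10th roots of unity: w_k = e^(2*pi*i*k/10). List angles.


The 10th roots of unity are cis(360k/10°) for k=0..9
Angle step = 360/10 = 36°
Primitive root: cis(36°)
Primitive root = 0.8090 + 0.5878i

10 roots at angles: 0°, 36°, 72°, 108°, 144°, 180°, 216°, 252°, 288°, 324°


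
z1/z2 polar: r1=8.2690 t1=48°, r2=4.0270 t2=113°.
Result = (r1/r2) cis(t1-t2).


r = 8.2690 / 4.0270 = 2.0534
theta = 48° - 113° = -65° = 295° (mod 360)

2.0534 cis(295°)


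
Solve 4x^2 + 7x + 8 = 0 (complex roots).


disc = 7^2 - 4*4*8 = 49 - 128 = -79
sqrt(|disc|) = sqrt(79) = 8.8882
Real part = -7/(2*4) = -0.8750
Imag part = 8.8882/(2*4) = 1.1110

-0.8750 ± 1.1110i
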